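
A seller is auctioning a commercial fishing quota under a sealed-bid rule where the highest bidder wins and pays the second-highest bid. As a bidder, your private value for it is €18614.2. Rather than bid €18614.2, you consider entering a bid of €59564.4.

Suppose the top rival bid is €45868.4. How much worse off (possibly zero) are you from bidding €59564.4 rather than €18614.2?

€27254.2

Bidding your value €18614.2: you lose (since €18614.2 < €45868.4). Payoff €0.
Bidding €59564.4: you win and pay €45868.4. Payoff €18614.2 − €45868.4 = −€27254.2.
The competing bid €45868.4 lies between your value and your inflated bid, so overbidding wins an item priced above your value.
Loss from deviating = €0 − (−€27254.2) = €27254.2.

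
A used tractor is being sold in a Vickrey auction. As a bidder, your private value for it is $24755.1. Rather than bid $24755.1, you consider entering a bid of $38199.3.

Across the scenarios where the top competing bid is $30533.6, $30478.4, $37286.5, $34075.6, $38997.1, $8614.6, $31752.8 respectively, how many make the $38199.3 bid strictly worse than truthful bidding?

5

The deviation hurts exactly when the highest competing bid lies strictly between $24755.1 and $38199.3 — overbidding then wins at a price above your value.
$30533.6: inside the interval → strictly worse (loss $5778.5).
$30478.4: inside the interval → strictly worse (loss $5723.3).
$37286.5: inside the interval → strictly worse (loss $12531.4).
$34075.6: inside the interval → strictly worse (loss $9320.5).
$38997.1: above both → same outcome either way.
$8614.6: below both → same outcome either way.
$31752.8: inside the interval → strictly worse (loss $6997.7).
Count: 5.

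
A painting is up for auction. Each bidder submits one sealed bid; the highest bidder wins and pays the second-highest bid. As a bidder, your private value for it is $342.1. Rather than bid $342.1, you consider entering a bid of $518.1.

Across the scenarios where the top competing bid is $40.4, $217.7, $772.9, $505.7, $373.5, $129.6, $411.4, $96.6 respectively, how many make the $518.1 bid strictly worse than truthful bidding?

The deviation hurts exactly when the highest competing bid lies strictly between $342.1 and $518.1 — overbidding then wins at a price above your value.
$40.4: below both → same outcome either way.
$217.7: below both → same outcome either way.
$772.9: above both → same outcome either way.
$505.7: inside the interval → strictly worse (loss $163.6).
$373.5: inside the interval → strictly worse (loss $31.4).
$129.6: below both → same outcome either way.
$411.4: inside the interval → strictly worse (loss $69.3).
$96.6: below both → same outcome either way.
Count: 3.

3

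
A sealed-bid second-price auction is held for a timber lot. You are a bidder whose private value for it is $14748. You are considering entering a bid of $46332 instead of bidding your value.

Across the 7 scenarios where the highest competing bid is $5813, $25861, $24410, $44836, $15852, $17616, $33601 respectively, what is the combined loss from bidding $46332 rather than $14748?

The deviation costs you only when the competing bid falls strictly between $14748 and $46332; elsewhere both bids give the same outcome.
$5813: outcomes coincide → loss $0.
$25861: truthful payoff $0, deviation payoff −$11113 → loss $11113.
$24410: truthful payoff $0, deviation payoff −$9662 → loss $9662.
$44836: truthful payoff $0, deviation payoff −$30088 → loss $30088.
$15852: truthful payoff $0, deviation payoff −$1104 → loss $1104.
$17616: truthful payoff $0, deviation payoff −$2868 → loss $2868.
$33601: truthful payoff $0, deviation payoff −$18853 → loss $18853.
Total loss = $11113 + $9662 + $30088 + $1104 + $2868 + $18853 = $73688.

$73688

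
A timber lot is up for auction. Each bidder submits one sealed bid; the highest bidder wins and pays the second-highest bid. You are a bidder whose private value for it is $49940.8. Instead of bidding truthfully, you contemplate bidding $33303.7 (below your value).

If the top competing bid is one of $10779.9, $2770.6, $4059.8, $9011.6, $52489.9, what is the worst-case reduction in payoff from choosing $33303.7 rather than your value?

$0

$10779.9: same outcome either way → loss $0.
$2770.6: same outcome either way → loss $0.
$4059.8: same outcome either way → loss $0.
$9011.6: same outcome either way → loss $0.
$52489.9: same outcome either way → loss $0.
Maximum loss: $0.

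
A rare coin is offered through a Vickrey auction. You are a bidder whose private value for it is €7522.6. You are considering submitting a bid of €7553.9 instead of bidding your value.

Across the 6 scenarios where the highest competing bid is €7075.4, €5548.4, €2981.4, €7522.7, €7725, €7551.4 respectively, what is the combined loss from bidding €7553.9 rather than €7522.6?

The deviation costs you only when the competing bid falls strictly between €7522.6 and €7553.9; elsewhere both bids give the same outcome.
€7075.4: outcomes coincide → loss €0.
€5548.4: outcomes coincide → loss €0.
€2981.4: outcomes coincide → loss €0.
€7522.7: truthful payoff €0, deviation payoff −€0.1 → loss €0.1.
€7725: outcomes coincide → loss €0.
€7551.4: truthful payoff €0, deviation payoff −€28.8 → loss €28.8.
Total loss = €0.1 + €28.8 = €28.9.

€28.9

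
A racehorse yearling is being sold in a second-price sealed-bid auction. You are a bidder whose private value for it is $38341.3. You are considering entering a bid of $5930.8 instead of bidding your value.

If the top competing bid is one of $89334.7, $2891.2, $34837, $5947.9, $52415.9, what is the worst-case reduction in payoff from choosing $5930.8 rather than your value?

$89334.7: same outcome either way → loss $0.
$2891.2: same outcome either way → loss $0.
$34837: truthful gives $3504.3, deviation gives $0 → loss $3504.3.
$5947.9: truthful gives $32393.4, deviation gives $0 → loss $32393.4.
$52415.9: same outcome either way → loss $0.
Maximum loss: $32393.4.

$32393.4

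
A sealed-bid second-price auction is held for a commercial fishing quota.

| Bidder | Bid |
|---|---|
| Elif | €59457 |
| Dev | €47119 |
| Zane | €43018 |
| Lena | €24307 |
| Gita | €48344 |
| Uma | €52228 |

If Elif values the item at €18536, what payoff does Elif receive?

−€33692

Highest bid: Elif at €59457, so Elif wins.
Second-highest bid: Uma at €52228 — that is the price the winner pays.
Elif's payoff = value − price = €18536 − €52228 = −€33692.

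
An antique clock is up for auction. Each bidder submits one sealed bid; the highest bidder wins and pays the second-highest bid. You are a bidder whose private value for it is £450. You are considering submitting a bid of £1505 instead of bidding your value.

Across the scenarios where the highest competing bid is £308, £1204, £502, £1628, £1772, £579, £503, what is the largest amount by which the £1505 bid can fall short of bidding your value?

£308: same outcome either way → loss £0.
£1204: truthful gives £0, deviation gives −£754 → loss £754.
£502: truthful gives £0, deviation gives −£52 → loss £52.
£1628: same outcome either way → loss £0.
£1772: same outcome either way → loss £0.
£579: truthful gives £0, deviation gives −£129 → loss £129.
£503: truthful gives £0, deviation gives −£53 → loss £53.
Maximum loss: £754.

£754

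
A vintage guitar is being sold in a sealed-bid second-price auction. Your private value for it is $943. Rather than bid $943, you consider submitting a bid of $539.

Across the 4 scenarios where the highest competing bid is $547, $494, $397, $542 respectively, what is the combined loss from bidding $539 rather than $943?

$797

The deviation costs you only when the competing bid falls strictly between $539 and $943; elsewhere both bids give the same outcome.
$547: truthful payoff $396, deviation payoff $0 → loss $396.
$494: outcomes coincide → loss $0.
$397: outcomes coincide → loss $0.
$542: truthful payoff $401, deviation payoff $0 → loss $401.
Total loss = $396 + $401 = $797.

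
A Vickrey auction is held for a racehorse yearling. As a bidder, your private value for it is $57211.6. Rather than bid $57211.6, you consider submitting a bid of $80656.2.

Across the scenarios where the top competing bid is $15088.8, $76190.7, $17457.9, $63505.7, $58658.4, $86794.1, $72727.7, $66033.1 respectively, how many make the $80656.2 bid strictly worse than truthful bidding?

5

The deviation hurts exactly when the highest competing bid lies strictly between $57211.6 and $80656.2 — overbidding then wins at a price above your value.
$15088.8: below both → same outcome either way.
$76190.7: inside the interval → strictly worse (loss $18979.1).
$17457.9: below both → same outcome either way.
$63505.7: inside the interval → strictly worse (loss $6294.1).
$58658.4: inside the interval → strictly worse (loss $1446.8).
$86794.1: above both → same outcome either way.
$72727.7: inside the interval → strictly worse (loss $15516.1).
$66033.1: inside the interval → strictly worse (loss $8821.5).
Count: 5.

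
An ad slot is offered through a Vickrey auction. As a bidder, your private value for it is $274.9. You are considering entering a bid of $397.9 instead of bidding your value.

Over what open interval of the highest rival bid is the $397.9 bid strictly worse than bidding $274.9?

($274.9, $397.9)

If the competing bid is below $274.9, both bids win at the same price — no difference.
If it is above $397.9, both bids lose — no difference.
If it lies strictly between $274.9 and $397.9, bidding your value loses (payoff 0) while bidding $397.9 wins at a price above your value (payoff negative).
So the deviation strictly hurts on the open interval ($274.9, $397.9).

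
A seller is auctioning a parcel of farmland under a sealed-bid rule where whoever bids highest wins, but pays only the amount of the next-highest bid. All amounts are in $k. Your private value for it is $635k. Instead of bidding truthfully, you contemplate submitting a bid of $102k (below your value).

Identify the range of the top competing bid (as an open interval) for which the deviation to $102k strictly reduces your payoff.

If the competing bid is below $102k, both bids win at the same price — no difference.
If it is above $635k, both bids lose — no difference.
If it lies strictly between $102k and $635k, bidding your value wins at a price below your value (positive payoff) while bidding $102k loses (payoff 0).
So the deviation strictly hurts on the open interval ($102k, $635k).
Truthful bidding weakly dominates here: raising your bid can only win items priced above your value, and lowering it can only forfeit items priced below.

($102k, $635k)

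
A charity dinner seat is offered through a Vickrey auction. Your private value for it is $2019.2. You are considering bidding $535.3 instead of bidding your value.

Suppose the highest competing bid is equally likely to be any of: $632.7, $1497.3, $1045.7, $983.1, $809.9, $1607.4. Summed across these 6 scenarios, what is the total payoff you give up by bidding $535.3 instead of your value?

The deviation costs you only when the competing bid falls strictly between $535.3 and $2019.2; elsewhere both bids give the same outcome.
$632.7: truthful payoff $1386.5, deviation payoff $0 → loss $1386.5.
$1497.3: truthful payoff $521.9, deviation payoff $0 → loss $521.9.
$1045.7: truthful payoff $973.5, deviation payoff $0 → loss $973.5.
$983.1: truthful payoff $1036.1, deviation payoff $0 → loss $1036.1.
$809.9: truthful payoff $1209.3, deviation payoff $0 → loss $1209.3.
$1607.4: truthful payoff $411.8, deviation payoff $0 → loss $411.8.
Total loss = $1386.5 + $521.9 + $973.5 + $1036.1 + $1209.3 + $411.8 = $5539.1.

$5539.1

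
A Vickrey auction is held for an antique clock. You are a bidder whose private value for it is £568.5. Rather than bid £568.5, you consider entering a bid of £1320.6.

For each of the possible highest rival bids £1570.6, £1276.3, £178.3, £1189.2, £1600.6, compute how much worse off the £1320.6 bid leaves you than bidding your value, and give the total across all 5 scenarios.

The deviation costs you only when the competing bid falls strictly between £568.5 and £1320.6; elsewhere both bids give the same outcome.
£1570.6: outcomes coincide → loss £0.
£1276.3: truthful payoff £0, deviation payoff −£707.8 → loss £707.8.
£178.3: outcomes coincide → loss £0.
£1189.2: truthful payoff £0, deviation payoff −£620.7 → loss £620.7.
£1600.6: outcomes coincide → loss £0.
Total loss = £707.8 + £620.7 = £1328.5.

£1328.5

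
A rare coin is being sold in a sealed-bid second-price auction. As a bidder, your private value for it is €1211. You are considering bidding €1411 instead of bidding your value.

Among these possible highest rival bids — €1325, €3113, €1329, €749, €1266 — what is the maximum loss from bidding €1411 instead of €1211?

€1325: truthful gives €0, deviation gives −€114 → loss €114.
€3113: same outcome either way → loss €0.
€1329: truthful gives €0, deviation gives −€118 → loss €118.
€749: same outcome either way → loss €0.
€1266: truthful gives €0, deviation gives −€55 → loss €55.
Maximum loss: €118.

€118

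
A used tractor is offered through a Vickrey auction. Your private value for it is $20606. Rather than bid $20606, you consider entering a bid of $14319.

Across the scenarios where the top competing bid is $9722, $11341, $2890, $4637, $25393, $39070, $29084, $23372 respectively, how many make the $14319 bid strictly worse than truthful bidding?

The deviation hurts exactly when the highest competing bid lies strictly between $14319 and $20606 — underbidding then forfeits a profitable win.
$9722: below both → same outcome either way.
$11341: below both → same outcome either way.
$2890: below both → same outcome either way.
$4637: below both → same outcome either way.
$25393: above both → same outcome either way.
$39070: above both → same outcome either way.
$29084: above both → same outcome either way.
$23372: above both → same outcome either way.
Count: 0.

0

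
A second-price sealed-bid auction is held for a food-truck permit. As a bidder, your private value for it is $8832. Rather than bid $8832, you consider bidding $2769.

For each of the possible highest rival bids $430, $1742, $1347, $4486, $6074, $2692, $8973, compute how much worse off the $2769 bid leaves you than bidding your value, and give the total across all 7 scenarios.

$7104

The deviation costs you only when the competing bid falls strictly between $2769 and $8832; elsewhere both bids give the same outcome.
$430: outcomes coincide → loss $0.
$1742: outcomes coincide → loss $0.
$1347: outcomes coincide → loss $0.
$4486: truthful payoff $4346, deviation payoff $0 → loss $4346.
$6074: truthful payoff $2758, deviation payoff $0 → loss $2758.
$2692: outcomes coincide → loss $0.
$8973: outcomes coincide → loss $0.
Total loss = $4346 + $2758 = $7104.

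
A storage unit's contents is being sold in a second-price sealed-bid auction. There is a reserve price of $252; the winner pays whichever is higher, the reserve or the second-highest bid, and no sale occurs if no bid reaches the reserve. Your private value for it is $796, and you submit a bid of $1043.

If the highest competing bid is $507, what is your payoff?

Your bid $1043 is the highest and exceeds the reserve.
Price = max(second-highest bid, reserve) = max($507, $252) = $507.
Payoff = $796 − $507 = $289.

$289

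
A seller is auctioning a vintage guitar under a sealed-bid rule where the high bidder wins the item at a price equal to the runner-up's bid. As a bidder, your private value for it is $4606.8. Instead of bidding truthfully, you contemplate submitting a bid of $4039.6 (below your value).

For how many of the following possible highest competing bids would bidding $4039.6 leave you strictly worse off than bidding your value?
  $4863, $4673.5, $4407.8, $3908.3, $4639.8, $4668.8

The deviation hurts exactly when the highest competing bid lies strictly between $4039.6 and $4606.8 — underbidding then forfeits a profitable win.
$4863: above both → same outcome either way.
$4673.5: above both → same outcome either way.
$4407.8: inside the interval → strictly worse (loss $199).
$3908.3: below both → same outcome either way.
$4639.8: above both → same outcome either way.
$4668.8: above both → same outcome either way.
Count: 1.

1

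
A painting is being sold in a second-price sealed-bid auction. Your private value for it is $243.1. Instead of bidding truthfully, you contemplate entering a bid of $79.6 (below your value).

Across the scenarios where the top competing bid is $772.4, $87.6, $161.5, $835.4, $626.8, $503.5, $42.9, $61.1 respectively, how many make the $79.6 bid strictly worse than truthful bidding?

The deviation hurts exactly when the highest competing bid lies strictly between $79.6 and $243.1 — underbidding then forfeits a profitable win.
$772.4: above both → same outcome either way.
$87.6: inside the interval → strictly worse (loss $155.5).
$161.5: inside the interval → strictly worse (loss $81.6).
$835.4: above both → same outcome either way.
$626.8: above both → same outcome either way.
$503.5: above both → same outcome either way.
$42.9: below both → same outcome either way.
$61.1: below both → same outcome either way.
Count: 2.

2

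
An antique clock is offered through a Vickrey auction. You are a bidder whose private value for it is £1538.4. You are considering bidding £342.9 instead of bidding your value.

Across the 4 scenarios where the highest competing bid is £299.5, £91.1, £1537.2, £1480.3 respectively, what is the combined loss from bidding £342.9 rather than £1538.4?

The deviation costs you only when the competing bid falls strictly between £342.9 and £1538.4; elsewhere both bids give the same outcome.
£299.5: outcomes coincide → loss £0.
£91.1: outcomes coincide → loss £0.
£1537.2: truthful payoff £1.2, deviation payoff £0 → loss £1.2.
£1480.3: truthful payoff £58.1, deviation payoff £0 → loss £58.1.
Total loss = £1.2 + £58.1 = £59.3.

£59.3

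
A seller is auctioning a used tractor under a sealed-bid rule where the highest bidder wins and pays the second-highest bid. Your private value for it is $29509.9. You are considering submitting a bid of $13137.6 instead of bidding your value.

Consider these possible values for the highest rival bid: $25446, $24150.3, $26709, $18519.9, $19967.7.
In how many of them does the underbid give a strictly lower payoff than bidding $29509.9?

The deviation hurts exactly when the highest competing bid lies strictly between $13137.6 and $29509.9 — underbidding then forfeits a profitable win.
$25446: inside the interval → strictly worse (loss $4063.9).
$24150.3: inside the interval → strictly worse (loss $5359.6).
$26709: inside the interval → strictly worse (loss $2800.9).
$18519.9: inside the interval → strictly worse (loss $10990).
$19967.7: inside the interval → strictly worse (loss $9542.2).
Count: 5.

5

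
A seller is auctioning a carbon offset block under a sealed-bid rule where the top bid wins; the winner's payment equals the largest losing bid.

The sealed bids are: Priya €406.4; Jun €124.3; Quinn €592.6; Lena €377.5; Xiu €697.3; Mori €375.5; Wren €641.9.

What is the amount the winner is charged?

Highest bid: Xiu at €697.3, so Xiu wins.
Second-highest bid: Wren at €641.9 — that is the price the winner pays.

€641.9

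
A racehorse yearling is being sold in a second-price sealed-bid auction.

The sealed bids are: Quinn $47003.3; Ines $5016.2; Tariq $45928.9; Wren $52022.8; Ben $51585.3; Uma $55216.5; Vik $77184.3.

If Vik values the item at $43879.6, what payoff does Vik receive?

Highest bid: Vik at $77184.3, so Vik wins.
Second-highest bid: Uma at $55216.5 — that is the price the winner pays.
Vik's payoff = value − price = $43879.6 − $55216.5 = −$11336.9.

−$11336.9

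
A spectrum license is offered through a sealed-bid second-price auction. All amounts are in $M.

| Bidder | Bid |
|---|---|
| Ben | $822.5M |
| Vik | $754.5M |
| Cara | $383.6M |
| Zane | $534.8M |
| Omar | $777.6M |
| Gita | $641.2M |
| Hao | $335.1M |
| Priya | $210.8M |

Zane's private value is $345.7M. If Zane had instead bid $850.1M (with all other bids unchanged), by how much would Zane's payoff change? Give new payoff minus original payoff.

The highest bid among the other bidders is $822.5M; Zane's bid doesn't change that.
Original bid $534.8M: Zane is not highest (top rival bid is $822.5M); payoff $0M.
Alternative bid $850.1M: Zane is highest, pays the top rival bid $822.5M; payoff $345.7M − $822.5M = −$476.8M.
Change in payoff = −$476.8M − ($0M) = −$476.8M.

−$476.8M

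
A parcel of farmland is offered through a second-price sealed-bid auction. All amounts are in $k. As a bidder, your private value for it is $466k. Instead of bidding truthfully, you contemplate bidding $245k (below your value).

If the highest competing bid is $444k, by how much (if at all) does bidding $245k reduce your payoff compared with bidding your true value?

Bidding your value $466k: you win (since $466k > $444k) and pay $444k. Payoff $22k.
Bidding $245k: you lose. Payoff $0k.
The competing bid $444k lies between your shaded bid and your value, so underbidding forfeits an item you could have won at a profitable price.
Loss from deviating = $22k − ($0k) = $22k.

$22k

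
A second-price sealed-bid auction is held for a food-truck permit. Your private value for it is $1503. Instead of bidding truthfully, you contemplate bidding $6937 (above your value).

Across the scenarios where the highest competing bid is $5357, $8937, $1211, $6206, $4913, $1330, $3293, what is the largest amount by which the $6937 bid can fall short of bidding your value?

$5357: truthful gives $0, deviation gives −$3854 → loss $3854.
$8937: same outcome either way → loss $0.
$1211: same outcome either way → loss $0.
$6206: truthful gives $0, deviation gives −$4703 → loss $4703.
$4913: truthful gives $0, deviation gives −$3410 → loss $3410.
$1330: same outcome either way → loss $0.
$3293: truthful gives $0, deviation gives −$1790 → loss $1790.
Maximum loss: $4703.

$4703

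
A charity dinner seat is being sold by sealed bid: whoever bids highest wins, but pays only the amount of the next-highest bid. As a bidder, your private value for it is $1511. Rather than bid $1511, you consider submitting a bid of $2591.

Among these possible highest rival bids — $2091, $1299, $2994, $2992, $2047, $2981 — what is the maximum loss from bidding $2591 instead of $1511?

$2091: truthful gives $0, deviation gives −$580 → loss $580.
$1299: same outcome either way → loss $0.
$2994: same outcome either way → loss $0.
$2992: same outcome either way → loss $0.
$2047: truthful gives $0, deviation gives −$536 → loss $536.
$2981: same outcome either way → loss $0.
Maximum loss: $580.

$580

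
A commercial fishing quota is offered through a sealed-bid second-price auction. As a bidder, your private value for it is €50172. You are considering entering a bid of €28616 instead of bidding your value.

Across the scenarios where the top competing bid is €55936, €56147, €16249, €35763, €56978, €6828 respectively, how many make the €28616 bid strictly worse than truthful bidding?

The deviation hurts exactly when the highest competing bid lies strictly between €28616 and €50172 — underbidding then forfeits a profitable win.
€55936: above both → same outcome either way.
€56147: above both → same outcome either way.
€16249: below both → same outcome either way.
€35763: inside the interval → strictly worse (loss €14409).
€56978: above both → same outcome either way.
€6828: below both → same outcome either way.
Count: 1.

1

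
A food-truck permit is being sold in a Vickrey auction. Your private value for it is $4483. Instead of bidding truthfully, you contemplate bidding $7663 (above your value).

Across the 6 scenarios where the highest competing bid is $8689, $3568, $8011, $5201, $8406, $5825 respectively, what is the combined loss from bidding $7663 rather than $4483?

The deviation costs you only when the competing bid falls strictly between $4483 and $7663; elsewhere both bids give the same outcome.
$8689: outcomes coincide → loss $0.
$3568: outcomes coincide → loss $0.
$8011: outcomes coincide → loss $0.
$5201: truthful payoff $0, deviation payoff −$718 → loss $718.
$8406: outcomes coincide → loss $0.
$5825: truthful payoff $0, deviation payoff −$1342 → loss $1342.
Total loss = $718 + $1342 = $2060.

$2060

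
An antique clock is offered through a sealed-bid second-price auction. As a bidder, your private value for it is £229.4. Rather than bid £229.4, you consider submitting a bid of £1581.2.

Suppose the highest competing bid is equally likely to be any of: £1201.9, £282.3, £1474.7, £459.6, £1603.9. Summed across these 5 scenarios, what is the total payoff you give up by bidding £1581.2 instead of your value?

£2500.9

The deviation costs you only when the competing bid falls strictly between £229.4 and £1581.2; elsewhere both bids give the same outcome.
£1201.9: truthful payoff £0, deviation payoff −£972.5 → loss £972.5.
£282.3: truthful payoff £0, deviation payoff −£52.9 → loss £52.9.
£1474.7: truthful payoff £0, deviation payoff −£1245.3 → loss £1245.3.
£459.6: truthful payoff £0, deviation payoff −£230.2 → loss £230.2.
£1603.9: outcomes coincide → loss £0.
Total loss = £972.5 + £52.9 + £1245.3 + £230.2 = £2500.9.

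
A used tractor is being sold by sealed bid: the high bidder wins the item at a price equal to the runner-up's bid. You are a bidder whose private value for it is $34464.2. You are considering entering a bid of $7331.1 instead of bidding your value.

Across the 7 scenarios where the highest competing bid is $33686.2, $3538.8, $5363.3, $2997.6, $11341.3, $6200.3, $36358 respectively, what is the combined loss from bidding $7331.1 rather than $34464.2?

The deviation costs you only when the competing bid falls strictly between $7331.1 and $34464.2; elsewhere both bids give the same outcome.
$33686.2: truthful payoff $778, deviation payoff $0 → loss $778.
$3538.8: outcomes coincide → loss $0.
$5363.3: outcomes coincide → loss $0.
$2997.6: outcomes coincide → loss $0.
$11341.3: truthful payoff $23122.9, deviation payoff $0 → loss $23122.9.
$6200.3: outcomes coincide → loss $0.
$36358: outcomes coincide → loss $0.
Total loss = $778 + $23122.9 = $23900.9.

$23900.9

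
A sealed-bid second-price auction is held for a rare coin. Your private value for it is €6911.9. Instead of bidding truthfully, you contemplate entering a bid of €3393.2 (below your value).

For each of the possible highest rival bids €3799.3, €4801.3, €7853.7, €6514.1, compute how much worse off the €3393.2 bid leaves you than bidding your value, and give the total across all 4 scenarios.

The deviation costs you only when the competing bid falls strictly between €3393.2 and €6911.9; elsewhere both bids give the same outcome.
€3799.3: truthful payoff €3112.6, deviation payoff €0 → loss €3112.6.
€4801.3: truthful payoff €2110.6, deviation payoff €0 → loss €2110.6.
€7853.7: outcomes coincide → loss €0.
€6514.1: truthful payoff €397.8, deviation payoff €0 → loss €397.8.
Total loss = €3112.6 + €2110.6 + €397.8 = €5621.

€5621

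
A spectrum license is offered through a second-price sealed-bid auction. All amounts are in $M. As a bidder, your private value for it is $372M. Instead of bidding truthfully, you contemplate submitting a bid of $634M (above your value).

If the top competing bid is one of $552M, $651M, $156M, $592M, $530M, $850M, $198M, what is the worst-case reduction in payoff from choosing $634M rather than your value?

$220M

$552M: truthful gives $0M, deviation gives −$180M → loss $180M.
$651M: same outcome either way → loss $0M.
$156M: same outcome either way → loss $0M.
$592M: truthful gives $0M, deviation gives −$220M → loss $220M.
$530M: truthful gives $0M, deviation gives −$158M → loss $158M.
$850M: same outcome either way → loss $0M.
$198M: same outcome either way → loss $0M.
Maximum loss: $220M.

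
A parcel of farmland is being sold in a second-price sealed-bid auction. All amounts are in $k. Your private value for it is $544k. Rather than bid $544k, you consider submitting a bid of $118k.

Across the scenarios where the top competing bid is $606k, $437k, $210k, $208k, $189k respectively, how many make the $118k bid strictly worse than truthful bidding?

The deviation hurts exactly when the highest competing bid lies strictly between $118k and $544k — underbidding then forfeits a profitable win.
$606k: above both → same outcome either way.
$437k: inside the interval → strictly worse (loss $107k).
$210k: inside the interval → strictly worse (loss $334k).
$208k: inside the interval → strictly worse (loss $336k).
$189k: inside the interval → strictly worse (loss $355k).
Count: 4.

4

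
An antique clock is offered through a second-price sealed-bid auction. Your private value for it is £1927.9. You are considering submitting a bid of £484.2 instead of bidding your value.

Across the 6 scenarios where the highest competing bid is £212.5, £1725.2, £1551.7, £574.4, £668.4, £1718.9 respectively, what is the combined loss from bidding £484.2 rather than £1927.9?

The deviation costs you only when the competing bid falls strictly between £484.2 and £1927.9; elsewhere both bids give the same outcome.
£212.5: outcomes coincide → loss £0.
£1725.2: truthful payoff £202.7, deviation payoff £0 → loss £202.7.
£1551.7: truthful payoff £376.2, deviation payoff £0 → loss £376.2.
£574.4: truthful payoff £1353.5, deviation payoff £0 → loss £1353.5.
£668.4: truthful payoff £1259.5, deviation payoff £0 → loss £1259.5.
£1718.9: truthful payoff £209, deviation payoff £0 → loss £209.
Total loss = £202.7 + £376.2 + £1353.5 + £1259.5 + £209 = £3400.9.
In a second-price auction your bid sets only whether you win, not what you pay, so bidding your true value is weakly dominant.

£3400.9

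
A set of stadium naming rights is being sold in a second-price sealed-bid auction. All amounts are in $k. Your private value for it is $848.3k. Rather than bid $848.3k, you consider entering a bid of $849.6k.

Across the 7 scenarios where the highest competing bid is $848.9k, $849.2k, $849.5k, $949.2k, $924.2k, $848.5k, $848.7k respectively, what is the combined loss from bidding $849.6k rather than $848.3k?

$3.3k

The deviation costs you only when the competing bid falls strictly between $848.3k and $849.6k; elsewhere both bids give the same outcome.
$848.9k: truthful payoff $0k, deviation payoff −$0.6k → loss $0.6k.
$849.2k: truthful payoff $0k, deviation payoff −$0.9k → loss $0.9k.
$849.5k: truthful payoff $0k, deviation payoff −$1.2k → loss $1.2k.
$949.2k: outcomes coincide → loss $0k.
$924.2k: outcomes coincide → loss $0k.
$848.5k: truthful payoff $0k, deviation payoff −$0.2k → loss $0.2k.
$848.7k: truthful payoff $0k, deviation payoff −$0.4k → loss $0.4k.
Total loss = $0.6k + $0.9k + $1.2k + $0.2k + $0.4k = $3.3k.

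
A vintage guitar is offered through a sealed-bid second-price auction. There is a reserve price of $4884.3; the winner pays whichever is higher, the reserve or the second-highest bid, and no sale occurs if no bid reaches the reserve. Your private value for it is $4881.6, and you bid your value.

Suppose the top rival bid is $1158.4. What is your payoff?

$0

Your bid $4881.6 is the highest bid but falls below the reserve $4884.3, so the item goes unsold. Payoff $0.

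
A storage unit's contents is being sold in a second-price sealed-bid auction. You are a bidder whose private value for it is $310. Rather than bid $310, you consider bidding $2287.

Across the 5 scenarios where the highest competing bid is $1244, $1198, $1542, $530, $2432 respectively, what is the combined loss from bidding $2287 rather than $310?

$3274

The deviation costs you only when the competing bid falls strictly between $310 and $2287; elsewhere both bids give the same outcome.
$1244: truthful payoff $0, deviation payoff −$934 → loss $934.
$1198: truthful payoff $0, deviation payoff −$888 → loss $888.
$1542: truthful payoff $0, deviation payoff −$1232 → loss $1232.
$530: truthful payoff $0, deviation payoff −$220 → loss $220.
$2432: outcomes coincide → loss $0.
Total loss = $934 + $888 + $1232 + $220 = $3274.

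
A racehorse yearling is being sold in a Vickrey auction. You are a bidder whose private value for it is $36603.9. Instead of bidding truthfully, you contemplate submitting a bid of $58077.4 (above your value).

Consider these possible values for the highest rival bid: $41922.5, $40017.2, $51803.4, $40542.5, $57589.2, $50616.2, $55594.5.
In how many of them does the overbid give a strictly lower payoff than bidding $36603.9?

7

The deviation hurts exactly when the highest competing bid lies strictly between $36603.9 and $58077.4 — overbidding then wins at a price above your value.
$41922.5: inside the interval → strictly worse (loss $5318.6).
$40017.2: inside the interval → strictly worse (loss $3413.3).
$51803.4: inside the interval → strictly worse (loss $15199.5).
$40542.5: inside the interval → strictly worse (loss $3938.6).
$57589.2: inside the interval → strictly worse (loss $20985.3).
$50616.2: inside the interval → strictly worse (loss $14012.3).
$55594.5: inside the interval → strictly worse (loss $18990.6).
Count: 7.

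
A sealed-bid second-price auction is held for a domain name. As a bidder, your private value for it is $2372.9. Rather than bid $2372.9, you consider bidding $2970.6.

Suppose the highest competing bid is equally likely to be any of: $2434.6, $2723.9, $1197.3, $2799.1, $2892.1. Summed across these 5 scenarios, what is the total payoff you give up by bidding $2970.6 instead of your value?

The deviation costs you only when the competing bid falls strictly between $2372.9 and $2970.6; elsewhere both bids give the same outcome.
$2434.6: truthful payoff $0, deviation payoff −$61.7 → loss $61.7.
$2723.9: truthful payoff $0, deviation payoff −$351 → loss $351.
$1197.3: outcomes coincide → loss $0.
$2799.1: truthful payoff $0, deviation payoff −$426.2 → loss $426.2.
$2892.1: truthful payoff $0, deviation payoff −$519.2 → loss $519.2.
Total loss = $61.7 + $351 + $426.2 + $519.2 = $1358.1.

$1358.1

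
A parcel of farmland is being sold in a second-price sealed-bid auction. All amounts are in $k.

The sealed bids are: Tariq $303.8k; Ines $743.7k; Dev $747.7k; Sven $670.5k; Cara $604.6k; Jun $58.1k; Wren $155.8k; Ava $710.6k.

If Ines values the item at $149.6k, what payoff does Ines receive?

$0k

Highest bid: Dev at $747.7k, so Dev wins.
Second-highest bid: Ines at $743.7k — that is the price the winner pays.
Ines did not win, so Ines pays nothing and receives nothing: payoff $0k.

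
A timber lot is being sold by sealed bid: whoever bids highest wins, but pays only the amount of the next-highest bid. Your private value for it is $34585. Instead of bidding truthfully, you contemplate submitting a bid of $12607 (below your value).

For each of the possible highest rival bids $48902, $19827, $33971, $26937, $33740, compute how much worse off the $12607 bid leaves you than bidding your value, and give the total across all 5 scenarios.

The deviation costs you only when the competing bid falls strictly between $12607 and $34585; elsewhere both bids give the same outcome.
$48902: outcomes coincide → loss $0.
$19827: truthful payoff $14758, deviation payoff $0 → loss $14758.
$33971: truthful payoff $614, deviation payoff $0 → loss $614.
$26937: truthful payoff $7648, deviation payoff $0 → loss $7648.
$33740: truthful payoff $845, deviation payoff $0 → loss $845.
Total loss = $14758 + $614 + $7648 + $845 = $23865.

$23865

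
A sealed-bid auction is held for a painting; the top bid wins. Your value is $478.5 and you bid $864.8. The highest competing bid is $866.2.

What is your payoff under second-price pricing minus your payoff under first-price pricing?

$0

Your bid $864.8 is below $866.2, so you lose under either rule.
Payoff is $0 in both cases; difference = $0.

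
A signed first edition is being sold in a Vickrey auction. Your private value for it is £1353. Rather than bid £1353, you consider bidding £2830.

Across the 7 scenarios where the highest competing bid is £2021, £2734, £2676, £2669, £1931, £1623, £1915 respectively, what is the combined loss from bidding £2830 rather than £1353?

£6098

The deviation costs you only when the competing bid falls strictly between £1353 and £2830; elsewhere both bids give the same outcome.
£2021: truthful payoff £0, deviation payoff −£668 → loss £668.
£2734: truthful payoff £0, deviation payoff −£1381 → loss £1381.
£2676: truthful payoff £0, deviation payoff −£1323 → loss £1323.
£2669: truthful payoff £0, deviation payoff −£1316 → loss £1316.
£1931: truthful payoff £0, deviation payoff −£578 → loss £578.
£1623: truthful payoff £0, deviation payoff −£270 → loss £270.
£1915: truthful payoff £0, deviation payoff −£562 → loss £562.
Total loss = £668 + £1381 + £1323 + £1316 + £578 + £270 + £562 = £6098.
In a second-price auction your bid sets only whether you win, not what you pay, so bidding your true value is weakly dominant.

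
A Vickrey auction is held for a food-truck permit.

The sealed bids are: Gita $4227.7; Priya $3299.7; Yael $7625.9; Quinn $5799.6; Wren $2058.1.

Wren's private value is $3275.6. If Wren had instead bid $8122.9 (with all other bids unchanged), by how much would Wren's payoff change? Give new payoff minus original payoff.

The highest bid among the other bidders is $7625.9; Wren's bid doesn't change that.
Original bid $2058.1: Wren is not highest (top rival bid is $7625.9); payoff $0.
Alternative bid $8122.9: Wren is highest, pays the top rival bid $7625.9; payoff $3275.6 − $7625.9 = −$4350.3.
Change in payoff = −$4350.3 − ($0) = −$4350.3.

−$4350.3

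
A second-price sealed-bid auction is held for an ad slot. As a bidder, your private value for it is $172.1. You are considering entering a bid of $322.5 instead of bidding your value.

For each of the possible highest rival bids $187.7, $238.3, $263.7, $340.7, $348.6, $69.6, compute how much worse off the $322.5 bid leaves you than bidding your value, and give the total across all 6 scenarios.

The deviation costs you only when the competing bid falls strictly between $172.1 and $322.5; elsewhere both bids give the same outcome.
$187.7: truthful payoff $0, deviation payoff −$15.6 → loss $15.6.
$238.3: truthful payoff $0, deviation payoff −$66.2 → loss $66.2.
$263.7: truthful payoff $0, deviation payoff −$91.6 → loss $91.6.
$340.7: outcomes coincide → loss $0.
$348.6: outcomes coincide → loss $0.
$69.6: outcomes coincide → loss $0.
Total loss = $15.6 + $66.2 + $91.6 = $173.4.

$173.4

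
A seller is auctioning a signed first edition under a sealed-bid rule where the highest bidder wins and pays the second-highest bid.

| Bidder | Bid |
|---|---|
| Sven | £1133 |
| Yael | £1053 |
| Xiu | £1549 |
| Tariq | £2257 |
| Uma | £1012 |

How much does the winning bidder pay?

Highest bid: Tariq at £2257, so Tariq wins.
Second-highest bid: Xiu at £1549 — that is the price the winner pays.

£1549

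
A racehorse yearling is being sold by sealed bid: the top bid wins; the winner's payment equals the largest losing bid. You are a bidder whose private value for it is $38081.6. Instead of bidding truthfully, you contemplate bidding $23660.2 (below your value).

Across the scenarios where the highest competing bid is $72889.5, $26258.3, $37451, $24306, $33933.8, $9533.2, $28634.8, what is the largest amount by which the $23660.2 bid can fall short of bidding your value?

$13775.6

$72889.5: same outcome either way → loss $0.
$26258.3: truthful gives $11823.3, deviation gives $0 → loss $11823.3.
$37451: truthful gives $630.6, deviation gives $0 → loss $630.6.
$24306: truthful gives $13775.6, deviation gives $0 → loss $13775.6.
$33933.8: truthful gives $4147.8, deviation gives $0 → loss $4147.8.
$9533.2: same outcome either way → loss $0.
$28634.8: truthful gives $9446.8, deviation gives $0 → loss $9446.8.
Maximum loss: $13775.6.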